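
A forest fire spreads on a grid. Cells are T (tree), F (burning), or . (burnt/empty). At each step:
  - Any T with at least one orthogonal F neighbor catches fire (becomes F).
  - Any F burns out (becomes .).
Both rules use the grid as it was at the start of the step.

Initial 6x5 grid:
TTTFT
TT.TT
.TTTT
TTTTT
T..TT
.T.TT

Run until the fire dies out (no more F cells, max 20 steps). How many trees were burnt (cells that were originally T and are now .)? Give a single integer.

Step 1: +3 fires, +1 burnt (F count now 3)
Step 2: +3 fires, +3 burnt (F count now 3)
Step 3: +5 fires, +3 burnt (F count now 5)
Step 4: +5 fires, +5 burnt (F count now 5)
Step 5: +3 fires, +5 burnt (F count now 3)
Step 6: +2 fires, +3 burnt (F count now 2)
Step 7: +1 fires, +2 burnt (F count now 1)
Step 8: +0 fires, +1 burnt (F count now 0)
Fire out after step 8
Initially T: 23, now '.': 29
Total burnt (originally-T cells now '.'): 22

Answer: 22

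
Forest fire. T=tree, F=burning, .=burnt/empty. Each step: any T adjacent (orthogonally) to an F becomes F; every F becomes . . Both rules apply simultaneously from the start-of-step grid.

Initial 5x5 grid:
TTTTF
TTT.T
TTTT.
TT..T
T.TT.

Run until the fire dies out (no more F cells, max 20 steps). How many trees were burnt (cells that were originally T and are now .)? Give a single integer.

Step 1: +2 fires, +1 burnt (F count now 2)
Step 2: +1 fires, +2 burnt (F count now 1)
Step 3: +2 fires, +1 burnt (F count now 2)
Step 4: +3 fires, +2 burnt (F count now 3)
Step 5: +3 fires, +3 burnt (F count now 3)
Step 6: +2 fires, +3 burnt (F count now 2)
Step 7: +1 fires, +2 burnt (F count now 1)
Step 8: +1 fires, +1 burnt (F count now 1)
Step 9: +0 fires, +1 burnt (F count now 0)
Fire out after step 9
Initially T: 18, now '.': 22
Total burnt (originally-T cells now '.'): 15

Answer: 15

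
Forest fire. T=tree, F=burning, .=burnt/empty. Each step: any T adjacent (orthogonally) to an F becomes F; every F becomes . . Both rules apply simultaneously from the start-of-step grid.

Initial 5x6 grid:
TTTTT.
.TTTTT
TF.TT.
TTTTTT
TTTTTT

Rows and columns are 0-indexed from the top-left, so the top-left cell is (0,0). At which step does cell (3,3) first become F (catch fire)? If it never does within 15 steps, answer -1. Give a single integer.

Step 1: cell (3,3)='T' (+3 fires, +1 burnt)
Step 2: cell (3,3)='T' (+5 fires, +3 burnt)
Step 3: cell (3,3)='F' (+6 fires, +5 burnt)
  -> target ignites at step 3
Step 4: cell (3,3)='.' (+5 fires, +6 burnt)
Step 5: cell (3,3)='.' (+5 fires, +5 burnt)
Step 6: cell (3,3)='.' (+1 fires, +5 burnt)
Step 7: cell (3,3)='.' (+0 fires, +1 burnt)
  fire out at step 7

3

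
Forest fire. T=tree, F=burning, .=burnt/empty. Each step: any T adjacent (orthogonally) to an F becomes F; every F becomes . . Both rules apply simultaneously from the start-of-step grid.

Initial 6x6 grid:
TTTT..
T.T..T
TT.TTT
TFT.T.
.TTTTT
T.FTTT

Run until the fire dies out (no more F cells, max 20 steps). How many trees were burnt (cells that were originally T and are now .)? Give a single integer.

Step 1: +6 fires, +2 burnt (F count now 6)
Step 2: +3 fires, +6 burnt (F count now 3)
Step 3: +3 fires, +3 burnt (F count now 3)
Step 4: +3 fires, +3 burnt (F count now 3)
Step 5: +2 fires, +3 burnt (F count now 2)
Step 6: +3 fires, +2 burnt (F count now 3)
Step 7: +3 fires, +3 burnt (F count now 3)
Step 8: +0 fires, +3 burnt (F count now 0)
Fire out after step 8
Initially T: 24, now '.': 35
Total burnt (originally-T cells now '.'): 23

Answer: 23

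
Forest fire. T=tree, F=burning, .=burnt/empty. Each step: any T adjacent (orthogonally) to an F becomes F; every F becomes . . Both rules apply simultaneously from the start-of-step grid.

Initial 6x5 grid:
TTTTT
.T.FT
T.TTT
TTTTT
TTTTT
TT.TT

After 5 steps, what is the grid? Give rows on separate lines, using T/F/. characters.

Step 1: 3 trees catch fire, 1 burn out
  TTTFT
  .T..F
  T.TFT
  TTTTT
  TTTTT
  TT.TT
Step 2: 5 trees catch fire, 3 burn out
  TTF.F
  .T...
  T.F.F
  TTTFT
  TTTTT
  TT.TT
Step 3: 4 trees catch fire, 5 burn out
  TF...
  .T...
  T....
  TTF.F
  TTTFT
  TT.TT
Step 4: 6 trees catch fire, 4 burn out
  F....
  .F...
  T....
  TF...
  TTF.F
  TT.FT
Step 5: 3 trees catch fire, 6 burn out
  .....
  .....
  T....
  F....
  TF...
  TT..F

.....
.....
T....
F....
TF...
TT..F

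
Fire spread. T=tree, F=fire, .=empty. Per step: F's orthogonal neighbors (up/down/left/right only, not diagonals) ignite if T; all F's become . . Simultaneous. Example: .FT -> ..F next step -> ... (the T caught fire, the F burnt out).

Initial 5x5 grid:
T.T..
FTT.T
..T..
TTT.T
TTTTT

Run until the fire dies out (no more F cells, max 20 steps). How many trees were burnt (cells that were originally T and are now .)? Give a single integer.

Answer: 14

Derivation:
Step 1: +2 fires, +1 burnt (F count now 2)
Step 2: +1 fires, +2 burnt (F count now 1)
Step 3: +2 fires, +1 burnt (F count now 2)
Step 4: +1 fires, +2 burnt (F count now 1)
Step 5: +2 fires, +1 burnt (F count now 2)
Step 6: +3 fires, +2 burnt (F count now 3)
Step 7: +2 fires, +3 burnt (F count now 2)
Step 8: +1 fires, +2 burnt (F count now 1)
Step 9: +0 fires, +1 burnt (F count now 0)
Fire out after step 9
Initially T: 15, now '.': 24
Total burnt (originally-T cells now '.'): 14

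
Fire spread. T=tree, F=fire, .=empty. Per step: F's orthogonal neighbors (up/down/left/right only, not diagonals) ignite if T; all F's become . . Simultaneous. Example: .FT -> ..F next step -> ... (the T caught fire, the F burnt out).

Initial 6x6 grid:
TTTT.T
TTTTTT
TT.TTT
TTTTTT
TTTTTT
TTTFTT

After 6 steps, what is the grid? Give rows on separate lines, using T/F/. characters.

Step 1: 3 trees catch fire, 1 burn out
  TTTT.T
  TTTTTT
  TT.TTT
  TTTTTT
  TTTFTT
  TTF.FT
Step 2: 5 trees catch fire, 3 burn out
  TTTT.T
  TTTTTT
  TT.TTT
  TTTFTT
  TTF.FT
  TF...F
Step 3: 6 trees catch fire, 5 burn out
  TTTT.T
  TTTTTT
  TT.FTT
  TTF.FT
  TF...F
  F.....
Step 4: 5 trees catch fire, 6 burn out
  TTTT.T
  TTTFTT
  TT..FT
  TF...F
  F.....
  ......
Step 5: 6 trees catch fire, 5 burn out
  TTTF.T
  TTF.FT
  TF...F
  F.....
  ......
  ......
Step 6: 4 trees catch fire, 6 burn out
  TTF..T
  TF...F
  F.....
  ......
  ......
  ......

TTF..T
TF...F
F.....
......
......
......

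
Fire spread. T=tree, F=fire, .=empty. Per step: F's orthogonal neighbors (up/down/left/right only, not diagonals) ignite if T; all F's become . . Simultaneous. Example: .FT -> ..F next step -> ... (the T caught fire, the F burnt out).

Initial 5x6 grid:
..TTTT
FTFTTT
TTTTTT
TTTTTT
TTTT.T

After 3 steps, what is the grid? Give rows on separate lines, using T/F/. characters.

Step 1: 5 trees catch fire, 2 burn out
  ..FTTT
  .F.FTT
  FTFTTT
  TTTTTT
  TTTT.T
Step 2: 6 trees catch fire, 5 burn out
  ...FTT
  ....FT
  .F.FTT
  FTFTTT
  TTTT.T
Step 3: 7 trees catch fire, 6 burn out
  ....FT
  .....F
  ....FT
  .F.FTT
  FTFT.T

....FT
.....F
....FT
.F.FTT
FTFT.T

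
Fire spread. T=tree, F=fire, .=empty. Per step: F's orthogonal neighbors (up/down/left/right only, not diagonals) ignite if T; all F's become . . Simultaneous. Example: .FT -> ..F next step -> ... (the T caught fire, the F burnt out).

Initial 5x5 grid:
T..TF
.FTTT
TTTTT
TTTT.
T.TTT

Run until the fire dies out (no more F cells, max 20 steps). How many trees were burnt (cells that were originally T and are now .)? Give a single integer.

Step 1: +4 fires, +2 burnt (F count now 4)
Step 2: +5 fires, +4 burnt (F count now 5)
Step 3: +3 fires, +5 burnt (F count now 3)
Step 4: +3 fires, +3 burnt (F count now 3)
Step 5: +1 fires, +3 burnt (F count now 1)
Step 6: +1 fires, +1 burnt (F count now 1)
Step 7: +0 fires, +1 burnt (F count now 0)
Fire out after step 7
Initially T: 18, now '.': 24
Total burnt (originally-T cells now '.'): 17

Answer: 17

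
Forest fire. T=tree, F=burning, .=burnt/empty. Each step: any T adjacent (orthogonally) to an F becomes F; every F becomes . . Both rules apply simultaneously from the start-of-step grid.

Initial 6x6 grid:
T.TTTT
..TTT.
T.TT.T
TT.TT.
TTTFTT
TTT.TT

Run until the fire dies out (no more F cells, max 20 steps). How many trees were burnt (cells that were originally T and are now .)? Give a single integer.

Answer: 24

Derivation:
Step 1: +3 fires, +1 burnt (F count now 3)
Step 2: +6 fires, +3 burnt (F count now 6)
Step 3: +6 fires, +6 burnt (F count now 6)
Step 4: +5 fires, +6 burnt (F count now 5)
Step 5: +3 fires, +5 burnt (F count now 3)
Step 6: +1 fires, +3 burnt (F count now 1)
Step 7: +0 fires, +1 burnt (F count now 0)
Fire out after step 7
Initially T: 26, now '.': 34
Total burnt (originally-T cells now '.'): 24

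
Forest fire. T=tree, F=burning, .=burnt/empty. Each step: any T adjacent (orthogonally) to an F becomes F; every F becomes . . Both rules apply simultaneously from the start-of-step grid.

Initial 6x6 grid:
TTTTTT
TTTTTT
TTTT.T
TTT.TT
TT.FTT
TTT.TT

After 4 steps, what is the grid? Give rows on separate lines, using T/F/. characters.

Step 1: 1 trees catch fire, 1 burn out
  TTTTTT
  TTTTTT
  TTTT.T
  TTT.TT
  TT..FT
  TTT.TT
Step 2: 3 trees catch fire, 1 burn out
  TTTTTT
  TTTTTT
  TTTT.T
  TTT.FT
  TT...F
  TTT.FT
Step 3: 2 trees catch fire, 3 burn out
  TTTTTT
  TTTTTT
  TTTT.T
  TTT..F
  TT....
  TTT..F
Step 4: 1 trees catch fire, 2 burn out
  TTTTTT
  TTTTTT
  TTTT.F
  TTT...
  TT....
  TTT...

TTTTTT
TTTTTT
TTTT.F
TTT...
TT....
TTT...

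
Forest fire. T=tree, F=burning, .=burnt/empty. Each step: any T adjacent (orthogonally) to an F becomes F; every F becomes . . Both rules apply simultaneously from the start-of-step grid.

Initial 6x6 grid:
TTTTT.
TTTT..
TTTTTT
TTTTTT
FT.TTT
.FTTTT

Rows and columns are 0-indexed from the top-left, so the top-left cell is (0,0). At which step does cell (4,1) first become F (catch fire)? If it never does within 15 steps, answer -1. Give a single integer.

Step 1: cell (4,1)='F' (+3 fires, +2 burnt)
  -> target ignites at step 1
Step 2: cell (4,1)='.' (+3 fires, +3 burnt)
Step 3: cell (4,1)='.' (+5 fires, +3 burnt)
Step 4: cell (4,1)='.' (+6 fires, +5 burnt)
Step 5: cell (4,1)='.' (+5 fires, +6 burnt)
Step 6: cell (4,1)='.' (+4 fires, +5 burnt)
Step 7: cell (4,1)='.' (+2 fires, +4 burnt)
Step 8: cell (4,1)='.' (+1 fires, +2 burnt)
Step 9: cell (4,1)='.' (+0 fires, +1 burnt)
  fire out at step 9

1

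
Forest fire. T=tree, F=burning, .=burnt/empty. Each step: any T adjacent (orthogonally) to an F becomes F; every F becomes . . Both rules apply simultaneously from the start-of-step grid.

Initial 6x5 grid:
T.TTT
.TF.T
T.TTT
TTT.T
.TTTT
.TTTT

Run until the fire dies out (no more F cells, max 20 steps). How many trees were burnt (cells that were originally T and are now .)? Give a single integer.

Answer: 21

Derivation:
Step 1: +3 fires, +1 burnt (F count now 3)
Step 2: +3 fires, +3 burnt (F count now 3)
Step 3: +4 fires, +3 burnt (F count now 4)
Step 4: +6 fires, +4 burnt (F count now 6)
Step 5: +4 fires, +6 burnt (F count now 4)
Step 6: +1 fires, +4 burnt (F count now 1)
Step 7: +0 fires, +1 burnt (F count now 0)
Fire out after step 7
Initially T: 22, now '.': 29
Total burnt (originally-T cells now '.'): 21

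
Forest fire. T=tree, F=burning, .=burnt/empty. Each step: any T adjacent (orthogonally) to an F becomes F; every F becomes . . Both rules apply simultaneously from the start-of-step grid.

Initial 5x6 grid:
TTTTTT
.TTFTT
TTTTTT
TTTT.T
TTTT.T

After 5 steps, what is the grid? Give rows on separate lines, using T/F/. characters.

Step 1: 4 trees catch fire, 1 burn out
  TTTFTT
  .TF.FT
  TTTFTT
  TTTT.T
  TTTT.T
Step 2: 7 trees catch fire, 4 burn out
  TTF.FT
  .F...F
  TTF.FT
  TTTF.T
  TTTT.T
Step 3: 6 trees catch fire, 7 burn out
  TF...F
  ......
  TF...F
  TTF..T
  TTTF.T
Step 4: 5 trees catch fire, 6 burn out
  F.....
  ......
  F.....
  TF...F
  TTF..T
Step 5: 3 trees catch fire, 5 burn out
  ......
  ......
  ......
  F.....
  TF...F

......
......
......
F.....
TF...F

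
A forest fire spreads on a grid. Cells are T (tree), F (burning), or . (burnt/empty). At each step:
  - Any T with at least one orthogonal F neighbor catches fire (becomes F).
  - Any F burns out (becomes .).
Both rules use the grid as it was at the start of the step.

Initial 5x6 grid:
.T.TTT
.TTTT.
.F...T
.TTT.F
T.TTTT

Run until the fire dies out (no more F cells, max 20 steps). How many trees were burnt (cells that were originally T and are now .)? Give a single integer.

Step 1: +4 fires, +2 burnt (F count now 4)
Step 2: +4 fires, +4 burnt (F count now 4)
Step 3: +4 fires, +4 burnt (F count now 4)
Step 4: +2 fires, +4 burnt (F count now 2)
Step 5: +1 fires, +2 burnt (F count now 1)
Step 6: +1 fires, +1 burnt (F count now 1)
Step 7: +0 fires, +1 burnt (F count now 0)
Fire out after step 7
Initially T: 17, now '.': 29
Total burnt (originally-T cells now '.'): 16

Answer: 16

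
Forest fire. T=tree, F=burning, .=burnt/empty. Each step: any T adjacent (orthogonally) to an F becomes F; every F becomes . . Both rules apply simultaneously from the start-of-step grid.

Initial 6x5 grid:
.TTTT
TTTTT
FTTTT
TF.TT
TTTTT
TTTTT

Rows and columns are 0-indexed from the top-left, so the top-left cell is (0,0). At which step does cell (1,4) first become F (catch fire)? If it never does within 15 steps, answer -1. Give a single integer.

Step 1: cell (1,4)='T' (+4 fires, +2 burnt)
Step 2: cell (1,4)='T' (+5 fires, +4 burnt)
Step 3: cell (1,4)='T' (+6 fires, +5 burnt)
Step 4: cell (1,4)='T' (+6 fires, +6 burnt)
Step 5: cell (1,4)='F' (+4 fires, +6 burnt)
  -> target ignites at step 5
Step 6: cell (1,4)='.' (+1 fires, +4 burnt)
Step 7: cell (1,4)='.' (+0 fires, +1 burnt)
  fire out at step 7

5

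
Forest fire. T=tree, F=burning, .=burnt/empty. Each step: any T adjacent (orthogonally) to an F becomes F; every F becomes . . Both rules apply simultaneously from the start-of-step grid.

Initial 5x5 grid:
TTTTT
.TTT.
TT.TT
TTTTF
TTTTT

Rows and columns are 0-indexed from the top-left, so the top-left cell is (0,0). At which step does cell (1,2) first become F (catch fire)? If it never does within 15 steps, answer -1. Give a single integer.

Step 1: cell (1,2)='T' (+3 fires, +1 burnt)
Step 2: cell (1,2)='T' (+3 fires, +3 burnt)
Step 3: cell (1,2)='T' (+3 fires, +3 burnt)
Step 4: cell (1,2)='F' (+5 fires, +3 burnt)
  -> target ignites at step 4
Step 5: cell (1,2)='.' (+5 fires, +5 burnt)
Step 6: cell (1,2)='.' (+1 fires, +5 burnt)
Step 7: cell (1,2)='.' (+1 fires, +1 burnt)
Step 8: cell (1,2)='.' (+0 fires, +1 burnt)
  fire out at step 8

4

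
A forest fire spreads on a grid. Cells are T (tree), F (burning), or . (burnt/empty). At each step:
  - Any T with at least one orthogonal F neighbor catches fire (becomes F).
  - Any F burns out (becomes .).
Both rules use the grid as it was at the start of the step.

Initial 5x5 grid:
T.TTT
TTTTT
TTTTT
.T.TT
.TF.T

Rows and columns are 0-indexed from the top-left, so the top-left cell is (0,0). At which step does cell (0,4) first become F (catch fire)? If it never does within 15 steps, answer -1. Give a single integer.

Step 1: cell (0,4)='T' (+1 fires, +1 burnt)
Step 2: cell (0,4)='T' (+1 fires, +1 burnt)
Step 3: cell (0,4)='T' (+1 fires, +1 burnt)
Step 4: cell (0,4)='T' (+3 fires, +1 burnt)
Step 5: cell (0,4)='T' (+3 fires, +3 burnt)
Step 6: cell (0,4)='T' (+5 fires, +3 burnt)
Step 7: cell (0,4)='T' (+3 fires, +5 burnt)
Step 8: cell (0,4)='F' (+2 fires, +3 burnt)
  -> target ignites at step 8
Step 9: cell (0,4)='.' (+0 fires, +2 burnt)
  fire out at step 9

8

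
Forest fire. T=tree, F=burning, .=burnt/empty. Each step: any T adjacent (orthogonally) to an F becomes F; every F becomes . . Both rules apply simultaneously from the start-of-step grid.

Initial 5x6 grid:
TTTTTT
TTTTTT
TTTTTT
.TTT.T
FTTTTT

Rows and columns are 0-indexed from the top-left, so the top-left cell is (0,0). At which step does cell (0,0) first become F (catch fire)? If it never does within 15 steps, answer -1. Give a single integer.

Step 1: cell (0,0)='T' (+1 fires, +1 burnt)
Step 2: cell (0,0)='T' (+2 fires, +1 burnt)
Step 3: cell (0,0)='T' (+3 fires, +2 burnt)
Step 4: cell (0,0)='T' (+5 fires, +3 burnt)
Step 5: cell (0,0)='T' (+5 fires, +5 burnt)
Step 6: cell (0,0)='F' (+5 fires, +5 burnt)
  -> target ignites at step 6
Step 7: cell (0,0)='.' (+3 fires, +5 burnt)
Step 8: cell (0,0)='.' (+2 fires, +3 burnt)
Step 9: cell (0,0)='.' (+1 fires, +2 burnt)
Step 10: cell (0,0)='.' (+0 fires, +1 burnt)
  fire out at step 10

6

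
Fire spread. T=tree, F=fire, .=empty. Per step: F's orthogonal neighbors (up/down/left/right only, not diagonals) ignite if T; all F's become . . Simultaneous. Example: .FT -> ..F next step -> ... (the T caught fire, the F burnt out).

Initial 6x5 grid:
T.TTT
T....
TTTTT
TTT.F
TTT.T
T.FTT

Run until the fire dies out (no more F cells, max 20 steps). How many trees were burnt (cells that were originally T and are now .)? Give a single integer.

Answer: 17

Derivation:
Step 1: +4 fires, +2 burnt (F count now 4)
Step 2: +4 fires, +4 burnt (F count now 4)
Step 3: +3 fires, +4 burnt (F count now 3)
Step 4: +3 fires, +3 burnt (F count now 3)
Step 5: +1 fires, +3 burnt (F count now 1)
Step 6: +1 fires, +1 burnt (F count now 1)
Step 7: +1 fires, +1 burnt (F count now 1)
Step 8: +0 fires, +1 burnt (F count now 0)
Fire out after step 8
Initially T: 20, now '.': 27
Total burnt (originally-T cells now '.'): 17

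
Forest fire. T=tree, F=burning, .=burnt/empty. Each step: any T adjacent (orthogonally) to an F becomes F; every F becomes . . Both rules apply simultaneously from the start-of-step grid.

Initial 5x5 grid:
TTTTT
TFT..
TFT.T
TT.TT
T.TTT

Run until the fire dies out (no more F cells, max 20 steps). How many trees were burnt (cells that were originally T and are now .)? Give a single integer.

Answer: 12

Derivation:
Step 1: +6 fires, +2 burnt (F count now 6)
Step 2: +3 fires, +6 burnt (F count now 3)
Step 3: +2 fires, +3 burnt (F count now 2)
Step 4: +1 fires, +2 burnt (F count now 1)
Step 5: +0 fires, +1 burnt (F count now 0)
Fire out after step 5
Initially T: 18, now '.': 19
Total burnt (originally-T cells now '.'): 12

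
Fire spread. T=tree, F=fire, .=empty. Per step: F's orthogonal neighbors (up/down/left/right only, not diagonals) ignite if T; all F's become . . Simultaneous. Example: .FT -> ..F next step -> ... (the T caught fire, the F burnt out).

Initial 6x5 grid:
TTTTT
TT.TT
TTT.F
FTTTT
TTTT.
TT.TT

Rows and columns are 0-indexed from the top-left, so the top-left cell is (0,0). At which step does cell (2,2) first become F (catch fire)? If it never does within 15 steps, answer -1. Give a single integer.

Step 1: cell (2,2)='T' (+5 fires, +2 burnt)
Step 2: cell (2,2)='T' (+8 fires, +5 burnt)
Step 3: cell (2,2)='F' (+7 fires, +8 burnt)
  -> target ignites at step 3
Step 4: cell (2,2)='.' (+3 fires, +7 burnt)
Step 5: cell (2,2)='.' (+1 fires, +3 burnt)
Step 6: cell (2,2)='.' (+0 fires, +1 burnt)
  fire out at step 6

3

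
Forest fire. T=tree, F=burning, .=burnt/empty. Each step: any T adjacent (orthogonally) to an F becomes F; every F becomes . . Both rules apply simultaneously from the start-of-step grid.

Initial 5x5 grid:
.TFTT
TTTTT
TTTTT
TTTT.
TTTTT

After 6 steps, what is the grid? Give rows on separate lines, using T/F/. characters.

Step 1: 3 trees catch fire, 1 burn out
  .F.FT
  TTFTT
  TTTTT
  TTTT.
  TTTTT
Step 2: 4 trees catch fire, 3 burn out
  ....F
  TF.FT
  TTFTT
  TTTT.
  TTTTT
Step 3: 5 trees catch fire, 4 burn out
  .....
  F...F
  TF.FT
  TTFT.
  TTTTT
Step 4: 5 trees catch fire, 5 burn out
  .....
  .....
  F...F
  TF.F.
  TTFTT
Step 5: 3 trees catch fire, 5 burn out
  .....
  .....
  .....
  F....
  TF.FT
Step 6: 2 trees catch fire, 3 burn out
  .....
  .....
  .....
  .....
  F...F

.....
.....
.....
.....
F...F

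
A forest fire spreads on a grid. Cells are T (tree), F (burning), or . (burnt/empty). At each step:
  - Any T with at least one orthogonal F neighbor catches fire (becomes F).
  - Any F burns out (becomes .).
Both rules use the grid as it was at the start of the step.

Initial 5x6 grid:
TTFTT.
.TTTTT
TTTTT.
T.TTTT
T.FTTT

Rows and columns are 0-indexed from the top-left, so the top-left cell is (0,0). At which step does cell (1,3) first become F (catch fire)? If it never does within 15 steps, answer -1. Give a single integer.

Step 1: cell (1,3)='T' (+5 fires, +2 burnt)
Step 2: cell (1,3)='F' (+7 fires, +5 burnt)
  -> target ignites at step 2
Step 3: cell (1,3)='.' (+5 fires, +7 burnt)
Step 4: cell (1,3)='.' (+4 fires, +5 burnt)
Step 5: cell (1,3)='.' (+1 fires, +4 burnt)
Step 6: cell (1,3)='.' (+1 fires, +1 burnt)
Step 7: cell (1,3)='.' (+0 fires, +1 burnt)
  fire out at step 7

2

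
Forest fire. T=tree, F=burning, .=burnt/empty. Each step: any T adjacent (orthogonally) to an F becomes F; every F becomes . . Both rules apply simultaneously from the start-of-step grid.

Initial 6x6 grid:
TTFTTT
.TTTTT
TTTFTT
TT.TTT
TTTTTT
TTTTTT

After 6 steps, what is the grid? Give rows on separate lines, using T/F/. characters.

Step 1: 7 trees catch fire, 2 burn out
  TF.FTT
  .TFFTT
  TTF.FT
  TT.FTT
  TTTTTT
  TTTTTT
Step 2: 8 trees catch fire, 7 burn out
  F...FT
  .F..FT
  TF...F
  TT..FT
  TTTFTT
  TTTTTT
Step 3: 8 trees catch fire, 8 burn out
  .....F
  .....F
  F.....
  TF...F
  TTF.FT
  TTTFTT
Step 4: 5 trees catch fire, 8 burn out
  ......
  ......
  ......
  F.....
  TF...F
  TTF.FT
Step 5: 3 trees catch fire, 5 burn out
  ......
  ......
  ......
  ......
  F.....
  TF...F
Step 6: 1 trees catch fire, 3 burn out
  ......
  ......
  ......
  ......
  ......
  F.....

......
......
......
......
......
F.....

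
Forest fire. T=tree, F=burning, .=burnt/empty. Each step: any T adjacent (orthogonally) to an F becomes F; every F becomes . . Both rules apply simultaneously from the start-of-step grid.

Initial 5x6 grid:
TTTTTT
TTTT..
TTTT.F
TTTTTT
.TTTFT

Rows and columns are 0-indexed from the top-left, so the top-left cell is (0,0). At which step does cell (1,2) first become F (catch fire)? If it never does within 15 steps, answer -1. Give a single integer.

Step 1: cell (1,2)='T' (+4 fires, +2 burnt)
Step 2: cell (1,2)='T' (+2 fires, +4 burnt)
Step 3: cell (1,2)='T' (+3 fires, +2 burnt)
Step 4: cell (1,2)='T' (+3 fires, +3 burnt)
Step 5: cell (1,2)='F' (+4 fires, +3 burnt)
  -> target ignites at step 5
Step 6: cell (1,2)='.' (+4 fires, +4 burnt)
Step 7: cell (1,2)='.' (+3 fires, +4 burnt)
Step 8: cell (1,2)='.' (+1 fires, +3 burnt)
Step 9: cell (1,2)='.' (+0 fires, +1 burnt)
  fire out at step 9

5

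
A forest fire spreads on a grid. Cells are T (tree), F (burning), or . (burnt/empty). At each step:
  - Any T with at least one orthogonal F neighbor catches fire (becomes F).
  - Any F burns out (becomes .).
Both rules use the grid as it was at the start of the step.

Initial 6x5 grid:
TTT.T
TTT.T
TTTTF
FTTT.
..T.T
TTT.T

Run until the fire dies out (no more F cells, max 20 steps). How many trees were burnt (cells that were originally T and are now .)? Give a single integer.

Answer: 19

Derivation:
Step 1: +4 fires, +2 burnt (F count now 4)
Step 2: +6 fires, +4 burnt (F count now 6)
Step 3: +4 fires, +6 burnt (F count now 4)
Step 4: +3 fires, +4 burnt (F count now 3)
Step 5: +1 fires, +3 burnt (F count now 1)
Step 6: +1 fires, +1 burnt (F count now 1)
Step 7: +0 fires, +1 burnt (F count now 0)
Fire out after step 7
Initially T: 21, now '.': 28
Total burnt (originally-T cells now '.'): 19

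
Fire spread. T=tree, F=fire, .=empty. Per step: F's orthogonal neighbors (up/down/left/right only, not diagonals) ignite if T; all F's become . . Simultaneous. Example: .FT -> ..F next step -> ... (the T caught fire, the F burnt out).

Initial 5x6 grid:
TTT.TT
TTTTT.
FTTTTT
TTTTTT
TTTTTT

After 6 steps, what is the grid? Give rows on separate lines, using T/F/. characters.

Step 1: 3 trees catch fire, 1 burn out
  TTT.TT
  FTTTT.
  .FTTTT
  FTTTTT
  TTTTTT
Step 2: 5 trees catch fire, 3 burn out
  FTT.TT
  .FTTT.
  ..FTTT
  .FTTTT
  FTTTTT
Step 3: 5 trees catch fire, 5 burn out
  .FT.TT
  ..FTT.
  ...FTT
  ..FTTT
  .FTTTT
Step 4: 5 trees catch fire, 5 burn out
  ..F.TT
  ...FT.
  ....FT
  ...FTT
  ..FTTT
Step 5: 4 trees catch fire, 5 burn out
  ....TT
  ....F.
  .....F
  ....FT
  ...FTT
Step 6: 3 trees catch fire, 4 burn out
  ....FT
  ......
  ......
  .....F
  ....FT

....FT
......
......
.....F
....FT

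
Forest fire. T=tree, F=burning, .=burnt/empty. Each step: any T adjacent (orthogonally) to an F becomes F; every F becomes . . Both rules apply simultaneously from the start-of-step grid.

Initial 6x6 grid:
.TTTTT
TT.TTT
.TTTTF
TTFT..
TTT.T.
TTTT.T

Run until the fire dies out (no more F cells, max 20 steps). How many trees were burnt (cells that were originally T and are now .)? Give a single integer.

Answer: 24

Derivation:
Step 1: +6 fires, +2 burnt (F count now 6)
Step 2: +7 fires, +6 burnt (F count now 7)
Step 3: +6 fires, +7 burnt (F count now 6)
Step 4: +4 fires, +6 burnt (F count now 4)
Step 5: +1 fires, +4 burnt (F count now 1)
Step 6: +0 fires, +1 burnt (F count now 0)
Fire out after step 6
Initially T: 26, now '.': 34
Total burnt (originally-T cells now '.'): 24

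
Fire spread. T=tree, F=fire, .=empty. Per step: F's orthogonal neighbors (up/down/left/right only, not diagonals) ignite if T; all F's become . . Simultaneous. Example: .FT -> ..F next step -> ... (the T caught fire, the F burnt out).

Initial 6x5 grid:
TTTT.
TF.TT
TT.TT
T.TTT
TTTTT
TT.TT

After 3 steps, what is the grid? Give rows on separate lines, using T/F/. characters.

Step 1: 3 trees catch fire, 1 burn out
  TFTT.
  F..TT
  TF.TT
  T.TTT
  TTTTT
  TT.TT
Step 2: 3 trees catch fire, 3 burn out
  F.FT.
  ...TT
  F..TT
  T.TTT
  TTTTT
  TT.TT
Step 3: 2 trees catch fire, 3 burn out
  ...F.
  ...TT
  ...TT
  F.TTT
  TTTTT
  TT.TT

...F.
...TT
...TT
F.TTT
TTTTT
TT.TT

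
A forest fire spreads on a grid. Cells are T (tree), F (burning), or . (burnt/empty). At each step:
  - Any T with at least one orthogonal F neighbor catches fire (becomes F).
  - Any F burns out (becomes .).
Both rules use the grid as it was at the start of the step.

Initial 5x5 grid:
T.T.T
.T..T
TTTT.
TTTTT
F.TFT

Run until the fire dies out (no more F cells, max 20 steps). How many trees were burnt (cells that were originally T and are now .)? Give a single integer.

Answer: 12

Derivation:
Step 1: +4 fires, +2 burnt (F count now 4)
Step 2: +5 fires, +4 burnt (F count now 5)
Step 3: +2 fires, +5 burnt (F count now 2)
Step 4: +1 fires, +2 burnt (F count now 1)
Step 5: +0 fires, +1 burnt (F count now 0)
Fire out after step 5
Initially T: 16, now '.': 21
Total burnt (originally-T cells now '.'): 12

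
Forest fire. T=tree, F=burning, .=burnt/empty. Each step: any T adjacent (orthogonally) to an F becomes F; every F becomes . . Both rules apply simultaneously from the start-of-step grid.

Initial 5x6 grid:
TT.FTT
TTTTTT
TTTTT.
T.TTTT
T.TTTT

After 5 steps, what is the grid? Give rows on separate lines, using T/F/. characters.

Step 1: 2 trees catch fire, 1 burn out
  TT..FT
  TTTFTT
  TTTTT.
  T.TTTT
  T.TTTT
Step 2: 4 trees catch fire, 2 burn out
  TT...F
  TTF.FT
  TTTFT.
  T.TTTT
  T.TTTT
Step 3: 5 trees catch fire, 4 burn out
  TT....
  TF...F
  TTF.F.
  T.TFTT
  T.TTTT
Step 4: 6 trees catch fire, 5 burn out
  TF....
  F.....
  TF....
  T.F.FT
  T.TFTT
Step 5: 5 trees catch fire, 6 burn out
  F.....
  ......
  F.....
  T....F
  T.F.FT

F.....
......
F.....
T....F
T.F.FT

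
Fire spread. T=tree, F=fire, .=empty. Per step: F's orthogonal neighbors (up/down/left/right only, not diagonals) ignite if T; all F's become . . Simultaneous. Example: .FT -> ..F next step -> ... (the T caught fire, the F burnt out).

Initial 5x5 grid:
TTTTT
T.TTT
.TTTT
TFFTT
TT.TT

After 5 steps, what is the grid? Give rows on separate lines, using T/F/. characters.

Step 1: 5 trees catch fire, 2 burn out
  TTTTT
  T.TTT
  .FFTT
  F..FT
  TF.TT
Step 2: 5 trees catch fire, 5 burn out
  TTTTT
  T.FTT
  ...FT
  ....F
  F..FT
Step 3: 4 trees catch fire, 5 burn out
  TTFTT
  T..FT
  ....F
  .....
  ....F
Step 4: 3 trees catch fire, 4 burn out
  TF.FT
  T...F
  .....
  .....
  .....
Step 5: 2 trees catch fire, 3 burn out
  F...F
  T....
  .....
  .....
  .....

F...F
T....
.....
.....
.....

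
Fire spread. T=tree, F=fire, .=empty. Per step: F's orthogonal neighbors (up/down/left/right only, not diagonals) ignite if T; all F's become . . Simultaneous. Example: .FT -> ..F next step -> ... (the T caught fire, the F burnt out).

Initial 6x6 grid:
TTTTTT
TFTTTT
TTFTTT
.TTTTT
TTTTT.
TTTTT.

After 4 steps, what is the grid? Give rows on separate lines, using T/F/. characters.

Step 1: 6 trees catch fire, 2 burn out
  TFTTTT
  F.FTTT
  TF.FTT
  .TFTTT
  TTTTT.
  TTTTT.
Step 2: 8 trees catch fire, 6 burn out
  F.FTTT
  ...FTT
  F...FT
  .F.FTT
  TTFTT.
  TTTTT.
Step 3: 7 trees catch fire, 8 burn out
  ...FTT
  ....FT
  .....F
  ....FT
  TF.FT.
  TTFTT.
Step 4: 7 trees catch fire, 7 burn out
  ....FT
  .....F
  ......
  .....F
  F...F.
  TF.FT.

....FT
.....F
......
.....F
F...F.
TF.FT.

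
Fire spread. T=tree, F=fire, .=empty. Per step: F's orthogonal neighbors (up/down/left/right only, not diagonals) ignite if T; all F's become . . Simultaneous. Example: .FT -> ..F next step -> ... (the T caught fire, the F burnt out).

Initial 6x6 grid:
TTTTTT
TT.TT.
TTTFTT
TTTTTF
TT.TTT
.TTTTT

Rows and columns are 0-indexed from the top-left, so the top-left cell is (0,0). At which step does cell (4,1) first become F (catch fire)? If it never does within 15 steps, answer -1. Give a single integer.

Step 1: cell (4,1)='T' (+7 fires, +2 burnt)
Step 2: cell (4,1)='T' (+7 fires, +7 burnt)
Step 3: cell (4,1)='T' (+7 fires, +7 burnt)
Step 4: cell (4,1)='F' (+6 fires, +7 burnt)
  -> target ignites at step 4
Step 5: cell (4,1)='.' (+3 fires, +6 burnt)
Step 6: cell (4,1)='.' (+0 fires, +3 burnt)
  fire out at step 6

4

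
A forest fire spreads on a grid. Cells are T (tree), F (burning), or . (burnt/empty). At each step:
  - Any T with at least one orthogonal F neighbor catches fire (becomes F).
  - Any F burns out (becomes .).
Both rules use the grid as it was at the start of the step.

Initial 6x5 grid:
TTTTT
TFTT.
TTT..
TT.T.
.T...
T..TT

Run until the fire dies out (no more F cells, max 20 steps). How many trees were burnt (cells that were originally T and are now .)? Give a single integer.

Step 1: +4 fires, +1 burnt (F count now 4)
Step 2: +6 fires, +4 burnt (F count now 6)
Step 3: +3 fires, +6 burnt (F count now 3)
Step 4: +1 fires, +3 burnt (F count now 1)
Step 5: +0 fires, +1 burnt (F count now 0)
Fire out after step 5
Initially T: 18, now '.': 26
Total burnt (originally-T cells now '.'): 14

Answer: 14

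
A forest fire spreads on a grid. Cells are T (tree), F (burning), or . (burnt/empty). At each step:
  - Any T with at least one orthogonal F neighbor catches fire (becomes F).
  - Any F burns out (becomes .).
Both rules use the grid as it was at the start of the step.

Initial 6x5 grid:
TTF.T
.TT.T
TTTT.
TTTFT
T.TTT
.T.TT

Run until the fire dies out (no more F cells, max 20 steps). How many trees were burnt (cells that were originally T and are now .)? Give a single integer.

Step 1: +6 fires, +2 burnt (F count now 6)
Step 2: +7 fires, +6 burnt (F count now 7)
Step 3: +3 fires, +7 burnt (F count now 3)
Step 4: +2 fires, +3 burnt (F count now 2)
Step 5: +0 fires, +2 burnt (F count now 0)
Fire out after step 5
Initially T: 21, now '.': 27
Total burnt (originally-T cells now '.'): 18

Answer: 18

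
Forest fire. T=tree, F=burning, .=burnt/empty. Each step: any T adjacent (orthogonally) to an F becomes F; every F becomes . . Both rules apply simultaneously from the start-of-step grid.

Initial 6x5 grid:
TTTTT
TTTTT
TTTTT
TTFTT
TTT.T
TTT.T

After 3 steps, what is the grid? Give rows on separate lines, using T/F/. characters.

Step 1: 4 trees catch fire, 1 burn out
  TTTTT
  TTTTT
  TTFTT
  TF.FT
  TTF.T
  TTT.T
Step 2: 7 trees catch fire, 4 burn out
  TTTTT
  TTFTT
  TF.FT
  F...F
  TF..T
  TTF.T
Step 3: 8 trees catch fire, 7 burn out
  TTFTT
  TF.FT
  F...F
  .....
  F...F
  TF..T

TTFTT
TF.FT
F...F
.....
F...F
TF..T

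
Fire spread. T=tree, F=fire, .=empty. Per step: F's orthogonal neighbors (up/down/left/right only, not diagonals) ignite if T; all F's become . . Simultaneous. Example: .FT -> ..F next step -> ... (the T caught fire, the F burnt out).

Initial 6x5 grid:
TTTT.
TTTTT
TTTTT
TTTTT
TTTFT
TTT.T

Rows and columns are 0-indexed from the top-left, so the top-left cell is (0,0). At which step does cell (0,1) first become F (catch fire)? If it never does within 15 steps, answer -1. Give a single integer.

Step 1: cell (0,1)='T' (+3 fires, +1 burnt)
Step 2: cell (0,1)='T' (+6 fires, +3 burnt)
Step 3: cell (0,1)='T' (+6 fires, +6 burnt)
Step 4: cell (0,1)='T' (+6 fires, +6 burnt)
Step 5: cell (0,1)='T' (+3 fires, +6 burnt)
Step 6: cell (0,1)='F' (+2 fires, +3 burnt)
  -> target ignites at step 6
Step 7: cell (0,1)='.' (+1 fires, +2 burnt)
Step 8: cell (0,1)='.' (+0 fires, +1 burnt)
  fire out at step 8

6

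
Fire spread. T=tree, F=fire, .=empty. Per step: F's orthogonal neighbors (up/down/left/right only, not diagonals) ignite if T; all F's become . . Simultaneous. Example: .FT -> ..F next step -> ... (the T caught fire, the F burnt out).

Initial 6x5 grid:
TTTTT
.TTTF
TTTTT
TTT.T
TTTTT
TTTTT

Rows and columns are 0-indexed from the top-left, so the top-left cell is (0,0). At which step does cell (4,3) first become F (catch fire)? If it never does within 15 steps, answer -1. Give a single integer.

Step 1: cell (4,3)='T' (+3 fires, +1 burnt)
Step 2: cell (4,3)='T' (+4 fires, +3 burnt)
Step 3: cell (4,3)='T' (+4 fires, +4 burnt)
Step 4: cell (4,3)='F' (+5 fires, +4 burnt)
  -> target ignites at step 4
Step 5: cell (4,3)='.' (+5 fires, +5 burnt)
Step 6: cell (4,3)='.' (+3 fires, +5 burnt)
Step 7: cell (4,3)='.' (+2 fires, +3 burnt)
Step 8: cell (4,3)='.' (+1 fires, +2 burnt)
Step 9: cell (4,3)='.' (+0 fires, +1 burnt)
  fire out at step 9

4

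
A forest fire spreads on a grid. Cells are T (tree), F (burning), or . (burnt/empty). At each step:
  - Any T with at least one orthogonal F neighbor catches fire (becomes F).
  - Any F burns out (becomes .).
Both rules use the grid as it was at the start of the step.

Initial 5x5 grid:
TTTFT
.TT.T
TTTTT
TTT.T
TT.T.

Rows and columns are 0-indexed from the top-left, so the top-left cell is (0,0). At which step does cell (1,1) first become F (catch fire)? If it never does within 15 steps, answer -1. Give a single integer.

Step 1: cell (1,1)='T' (+2 fires, +1 burnt)
Step 2: cell (1,1)='T' (+3 fires, +2 burnt)
Step 3: cell (1,1)='F' (+4 fires, +3 burnt)
  -> target ignites at step 3
Step 4: cell (1,1)='.' (+4 fires, +4 burnt)
Step 5: cell (1,1)='.' (+2 fires, +4 burnt)
Step 6: cell (1,1)='.' (+2 fires, +2 burnt)
Step 7: cell (1,1)='.' (+1 fires, +2 burnt)
Step 8: cell (1,1)='.' (+0 fires, +1 burnt)
  fire out at step 8

3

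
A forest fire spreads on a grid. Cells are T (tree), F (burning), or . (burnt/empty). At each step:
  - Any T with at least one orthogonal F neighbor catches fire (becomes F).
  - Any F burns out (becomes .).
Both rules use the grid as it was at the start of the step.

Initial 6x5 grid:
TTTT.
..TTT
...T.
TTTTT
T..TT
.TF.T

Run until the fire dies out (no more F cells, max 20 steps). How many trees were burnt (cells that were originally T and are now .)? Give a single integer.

Answer: 1

Derivation:
Step 1: +1 fires, +1 burnt (F count now 1)
Step 2: +0 fires, +1 burnt (F count now 0)
Fire out after step 2
Initially T: 18, now '.': 13
Total burnt (originally-T cells now '.'): 1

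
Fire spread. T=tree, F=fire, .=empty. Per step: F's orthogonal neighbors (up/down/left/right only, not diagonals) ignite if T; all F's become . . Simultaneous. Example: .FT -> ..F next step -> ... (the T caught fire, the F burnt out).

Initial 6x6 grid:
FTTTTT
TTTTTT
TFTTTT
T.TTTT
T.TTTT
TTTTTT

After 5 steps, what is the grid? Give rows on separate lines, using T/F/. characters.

Step 1: 5 trees catch fire, 2 burn out
  .FTTTT
  FFTTTT
  F.FTTT
  T.TTTT
  T.TTTT
  TTTTTT
Step 2: 5 trees catch fire, 5 burn out
  ..FTTT
  ..FTTT
  ...FTT
  F.FTTT
  T.TTTT
  TTTTTT
Step 3: 6 trees catch fire, 5 burn out
  ...FTT
  ...FTT
  ....FT
  ...FTT
  F.FTTT
  TTTTTT
Step 4: 7 trees catch fire, 6 burn out
  ....FT
  ....FT
  .....F
  ....FT
  ...FTT
  FTFTTT
Step 5: 6 trees catch fire, 7 burn out
  .....F
  .....F
  ......
  .....F
  ....FT
  .F.FTT

.....F
.....F
......
.....F
....FT
.F.FTT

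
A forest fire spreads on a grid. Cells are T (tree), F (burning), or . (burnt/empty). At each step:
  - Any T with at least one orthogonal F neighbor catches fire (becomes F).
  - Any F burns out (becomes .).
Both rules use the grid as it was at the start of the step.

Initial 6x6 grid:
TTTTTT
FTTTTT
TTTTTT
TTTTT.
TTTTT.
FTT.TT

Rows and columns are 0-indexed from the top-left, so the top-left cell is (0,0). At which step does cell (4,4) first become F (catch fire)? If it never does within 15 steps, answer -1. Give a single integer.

Step 1: cell (4,4)='T' (+5 fires, +2 burnt)
Step 2: cell (4,4)='T' (+6 fires, +5 burnt)
Step 3: cell (4,4)='T' (+5 fires, +6 burnt)
Step 4: cell (4,4)='T' (+5 fires, +5 burnt)
Step 5: cell (4,4)='F' (+5 fires, +5 burnt)
  -> target ignites at step 5
Step 6: cell (4,4)='.' (+4 fires, +5 burnt)
Step 7: cell (4,4)='.' (+1 fires, +4 burnt)
Step 8: cell (4,4)='.' (+0 fires, +1 burnt)
  fire out at step 8

5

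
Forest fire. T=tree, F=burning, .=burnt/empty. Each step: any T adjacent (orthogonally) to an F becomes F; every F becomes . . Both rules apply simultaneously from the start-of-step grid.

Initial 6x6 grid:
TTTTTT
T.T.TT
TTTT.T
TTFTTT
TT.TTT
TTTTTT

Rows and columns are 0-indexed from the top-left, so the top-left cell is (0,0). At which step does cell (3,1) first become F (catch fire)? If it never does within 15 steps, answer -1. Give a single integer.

Step 1: cell (3,1)='F' (+3 fires, +1 burnt)
  -> target ignites at step 1
Step 2: cell (3,1)='.' (+7 fires, +3 burnt)
Step 3: cell (3,1)='.' (+7 fires, +7 burnt)
Step 4: cell (3,1)='.' (+8 fires, +7 burnt)
Step 5: cell (3,1)='.' (+4 fires, +8 burnt)
Step 6: cell (3,1)='.' (+2 fires, +4 burnt)
Step 7: cell (3,1)='.' (+0 fires, +2 burnt)
  fire out at step 7

1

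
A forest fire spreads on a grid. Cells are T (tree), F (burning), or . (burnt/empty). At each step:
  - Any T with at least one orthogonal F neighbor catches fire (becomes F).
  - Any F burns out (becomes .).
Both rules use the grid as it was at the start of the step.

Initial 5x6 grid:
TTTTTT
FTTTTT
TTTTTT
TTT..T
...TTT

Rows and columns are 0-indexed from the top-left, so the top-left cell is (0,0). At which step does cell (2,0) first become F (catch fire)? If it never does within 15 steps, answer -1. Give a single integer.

Step 1: cell (2,0)='F' (+3 fires, +1 burnt)
  -> target ignites at step 1
Step 2: cell (2,0)='.' (+4 fires, +3 burnt)
Step 3: cell (2,0)='.' (+4 fires, +4 burnt)
Step 4: cell (2,0)='.' (+4 fires, +4 burnt)
Step 5: cell (2,0)='.' (+3 fires, +4 burnt)
Step 6: cell (2,0)='.' (+2 fires, +3 burnt)
Step 7: cell (2,0)='.' (+1 fires, +2 burnt)
Step 8: cell (2,0)='.' (+1 fires, +1 burnt)
Step 9: cell (2,0)='.' (+1 fires, +1 burnt)
Step 10: cell (2,0)='.' (+1 fires, +1 burnt)
Step 11: cell (2,0)='.' (+0 fires, +1 burnt)
  fire out at step 11

1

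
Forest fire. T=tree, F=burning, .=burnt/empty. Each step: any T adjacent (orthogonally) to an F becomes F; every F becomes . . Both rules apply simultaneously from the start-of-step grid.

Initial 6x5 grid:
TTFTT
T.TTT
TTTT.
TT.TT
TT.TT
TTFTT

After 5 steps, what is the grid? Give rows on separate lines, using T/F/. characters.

Step 1: 5 trees catch fire, 2 burn out
  TF.FT
  T.FTT
  TTTT.
  TT.TT
  TT.TT
  TF.FT
Step 2: 8 trees catch fire, 5 burn out
  F...F
  T..FT
  TTFT.
  TT.TT
  TF.FT
  F...F
Step 3: 8 trees catch fire, 8 burn out
  .....
  F...F
  TF.F.
  TF.FT
  F...F
  .....
Step 4: 3 trees catch fire, 8 burn out
  .....
  .....
  F....
  F...F
  .....
  .....
Step 5: 0 trees catch fire, 3 burn out
  .....
  .....
  .....
  .....
  .....
  .....

.....
.....
.....
.....
.....
.....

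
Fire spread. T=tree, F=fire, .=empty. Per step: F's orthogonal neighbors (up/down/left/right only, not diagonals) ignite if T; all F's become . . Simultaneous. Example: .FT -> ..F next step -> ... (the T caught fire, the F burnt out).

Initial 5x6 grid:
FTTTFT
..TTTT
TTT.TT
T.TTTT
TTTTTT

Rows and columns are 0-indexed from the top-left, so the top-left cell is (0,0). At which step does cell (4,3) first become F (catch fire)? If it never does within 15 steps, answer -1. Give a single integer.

Step 1: cell (4,3)='T' (+4 fires, +2 burnt)
Step 2: cell (4,3)='T' (+4 fires, +4 burnt)
Step 3: cell (4,3)='T' (+3 fires, +4 burnt)
Step 4: cell (4,3)='T' (+4 fires, +3 burnt)
Step 5: cell (4,3)='F' (+4 fires, +4 burnt)
  -> target ignites at step 5
Step 6: cell (4,3)='.' (+2 fires, +4 burnt)
Step 7: cell (4,3)='.' (+2 fires, +2 burnt)
Step 8: cell (4,3)='.' (+1 fires, +2 burnt)
Step 9: cell (4,3)='.' (+0 fires, +1 burnt)
  fire out at step 9

5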